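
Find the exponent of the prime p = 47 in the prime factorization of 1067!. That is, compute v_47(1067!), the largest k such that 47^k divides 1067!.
v_47(1067!) = 22

Legendre's formula: v_p(n!) = Σ_{k ≥ 1} ⌊n / p^k⌋. For p = 47, n = 1067, the terms are:
  ⌊1067/47^1⌋ = ⌊1067/47⌋ = 22
(the next term ⌊1067/47^2⌋ = 0, terminating the sum). Summing: v_47(1067!) = 22 = 22.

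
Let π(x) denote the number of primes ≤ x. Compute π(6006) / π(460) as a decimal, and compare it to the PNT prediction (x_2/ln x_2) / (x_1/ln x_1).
π(6006)/π(460) = 783/88 ≈ 8.8977;  PNT prediction ≈ 9.2009.

π(460) = 88 and π(6006) = 783, so π(6006)/π(460) ≈ 8.8977. The PNT-predicted ratio is (6006/ln(6006)) / (460/ln(460)) ≈ 9.2009. The two agree to within a few percent, as expected.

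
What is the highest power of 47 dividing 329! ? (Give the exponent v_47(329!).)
v_47(329!) = 7

Legendre's formula: v_p(n!) = Σ_{k ≥ 1} ⌊n / p^k⌋. For p = 47, n = 329, the terms are:
  ⌊329/47^1⌋ = ⌊329/47⌋ = 7
(the next term ⌊329/47^2⌋ = 0, terminating the sum). Summing: v_47(329!) = 7 = 7.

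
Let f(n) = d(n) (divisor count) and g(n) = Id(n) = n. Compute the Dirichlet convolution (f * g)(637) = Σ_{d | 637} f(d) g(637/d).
(d * Id)(637) = 990

Divisors of 637: [1, 7, 13, 49, 91, 637]. For each d | 637:
  d = 1: d(1) · Id(637/1) = 1 · 637 = 637
  d = 7: d(7) · Id(637/7) = 2 · 91 = 182
  d = 13: d(13) · Id(637/13) = 2 · 49 = 98
  d = 49: d(49) · Id(637/49) = 3 · 13 = 39
  d = 91: d(91) · Id(637/91) = 4 · 7 = 28
  d = 637: d(637) · Id(637/637) = 6 · 1 = 6
Summing: (d * Id)(637) = 637 + 182 + 98 + 39 + 28 + 6 = 990.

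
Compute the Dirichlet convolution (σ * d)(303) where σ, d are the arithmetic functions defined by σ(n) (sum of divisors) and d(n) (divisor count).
(σ * d)(303) = 624

Divisors of 303: [1, 3, 101, 303]. For each d | 303:
  d = 1: σ(1) · d(303/1) = 1 · 4 = 4
  d = 3: σ(3) · d(303/3) = 4 · 2 = 8
  d = 101: σ(101) · d(303/101) = 102 · 2 = 204
  d = 303: σ(303) · d(303/303) = 408 · 1 = 408
Summing: (σ * d)(303) = 4 + 8 + 204 + 408 = 624.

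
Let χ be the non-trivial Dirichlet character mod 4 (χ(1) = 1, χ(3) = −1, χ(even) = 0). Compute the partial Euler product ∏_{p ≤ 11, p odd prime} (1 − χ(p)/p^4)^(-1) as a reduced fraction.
∏ = 593207566875/599860952704

The odd primes p ≤ 11 are [3, 5, 7, 11]. For each, χ(p) = 1 if p ≡ 1 mod 4, χ(p) = −1 if p ≡ 3 mod 4. Taking (1 − χ(p)/p^4)^(-1) = p^4/(p^4 − χ(p)): (1 − (-1)/3^4)^(-1) · (1 − (1)/5^4)^(-1) · (1 − (-1)/7^4)^(-1) · (1 − (-1)/11^4)^(-1) = 593207566875/599860952704.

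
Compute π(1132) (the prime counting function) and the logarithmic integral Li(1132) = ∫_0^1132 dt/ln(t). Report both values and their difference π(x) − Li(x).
π(1132) = 189;  Li(1132) ≈ 196.55;  π(x) − Li(x) ≈ -7.55.

Direct count of primes ≤ 1132 gives π(1132) = 189. Numerical evaluation of the logarithmic integral gives Li(1132) ≈ 196.55. The difference π(x) − Li(x) ≈ -7.55 is typically negative for small/moderate x (Li(x) overestimates), though Littlewood's theorem shows this sign changes infinitely often.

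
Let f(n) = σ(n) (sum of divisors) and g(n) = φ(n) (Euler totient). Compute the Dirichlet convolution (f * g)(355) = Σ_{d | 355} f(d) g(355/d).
(σ * φ)(355) = 1420

Divisors of 355: [1, 5, 71, 355]. For each d | 355:
  d = 1: σ(1) · φ(355/1) = 1 · 280 = 280
  d = 5: σ(5) · φ(355/5) = 6 · 70 = 420
  d = 71: σ(71) · φ(355/71) = 72 · 4 = 288
  d = 355: σ(355) · φ(355/355) = 432 · 1 = 432
Summing: (σ * φ)(355) = 280 + 420 + 288 + 432 = 1420.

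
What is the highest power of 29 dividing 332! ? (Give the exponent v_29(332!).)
v_29(332!) = 11

Legendre's formula: v_p(n!) = Σ_{k ≥ 1} ⌊n / p^k⌋. For p = 29, n = 332, the terms are:
  ⌊332/29^1⌋ = ⌊332/29⌋ = 11
(the next term ⌊332/29^2⌋ = 0, terminating the sum). Summing: v_29(332!) = 11 = 11.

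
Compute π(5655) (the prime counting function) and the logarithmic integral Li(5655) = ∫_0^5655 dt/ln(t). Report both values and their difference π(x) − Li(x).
π(5655) = 744;  Li(5655) ≈ 760.62;  π(x) − Li(x) ≈ -16.62.

Direct count of primes ≤ 5655 gives π(5655) = 744. Numerical evaluation of the logarithmic integral gives Li(5655) ≈ 760.62. The difference π(x) − Li(x) ≈ -16.62 is typically negative for small/moderate x (Li(x) overestimates), though Littlewood's theorem shows this sign changes infinitely often.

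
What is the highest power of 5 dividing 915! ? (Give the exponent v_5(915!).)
v_5(915!) = 227

Legendre's formula: v_p(n!) = Σ_{k ≥ 1} ⌊n / p^k⌋. For p = 5, n = 915, the terms are:
  ⌊915/5^1⌋ = ⌊915/5⌋ = 183
  ⌊915/5^2⌋ = ⌊915/25⌋ = 36
  ⌊915/5^3⌋ = ⌊915/125⌋ = 7
  ⌊915/5^4⌋ = ⌊915/625⌋ = 1
(the next term ⌊915/5^5⌋ = 0, terminating the sum). Summing: v_5(915!) = 183 + 36 + 7 + 1 = 227.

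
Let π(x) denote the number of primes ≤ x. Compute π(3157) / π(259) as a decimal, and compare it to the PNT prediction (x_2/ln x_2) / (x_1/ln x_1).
π(3157)/π(259) = 446/55 ≈ 8.1091;  PNT prediction ≈ 8.4064.

π(259) = 55 and π(3157) = 446, so π(3157)/π(259) ≈ 8.1091. The PNT-predicted ratio is (3157/ln(3157)) / (259/ln(259)) ≈ 8.4064. The two agree to within a few percent, as expected.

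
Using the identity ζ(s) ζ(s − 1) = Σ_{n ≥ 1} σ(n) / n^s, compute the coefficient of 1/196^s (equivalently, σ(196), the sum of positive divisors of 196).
σ(196) = 399

In the product (Σ m^0/m^s)(Σ k / k^s) = Σ (Σ_{d | n} d) / n^s, the coefficient of 1/n^s is σ(n) = Σ_{d | n} d. For n = 196, divisors are [1, 2, 4, 7, 14, 28, 49, 98, 196]; summing: σ(196) = 399.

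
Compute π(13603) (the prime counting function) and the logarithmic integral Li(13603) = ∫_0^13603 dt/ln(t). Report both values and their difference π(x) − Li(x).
π(13603) = 1608;  Li(13603) ≈ 1630.61;  π(x) − Li(x) ≈ -22.61.

Direct count of primes ≤ 13603 gives π(13603) = 1608. Numerical evaluation of the logarithmic integral gives Li(13603) ≈ 1630.61. The difference π(x) − Li(x) ≈ -22.61 is typically negative for small/moderate x (Li(x) overestimates), though Littlewood's theorem shows this sign changes infinitely often.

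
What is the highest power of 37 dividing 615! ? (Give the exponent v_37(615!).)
v_37(615!) = 16

Legendre's formula: v_p(n!) = Σ_{k ≥ 1} ⌊n / p^k⌋. For p = 37, n = 615, the terms are:
  ⌊615/37^1⌋ = ⌊615/37⌋ = 16
(the next term ⌊615/37^2⌋ = 0, terminating the sum). Summing: v_37(615!) = 16 = 16.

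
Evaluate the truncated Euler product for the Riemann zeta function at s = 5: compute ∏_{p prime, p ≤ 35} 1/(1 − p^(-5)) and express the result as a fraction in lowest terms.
∏ = 1910589921595024369341325427716514697147265/1842548811291065574051999987500114856101888

The primes p ≤ 35 are [2, 3, 5, 7, 11, 13, 17, 19, 23, 29, 31]. For each prime, (1 − 1/p^5)^(-1) = p^5 / (p^5 − 1). The product is (1 − 1/2^5)^(-1), (1 − 1/3^5)^(-1), (1 − 1/5^5)^(-1), (1 − 1/7^5)^(-1), (1 − 1/11^5)^(-1), (1 − 1/13^5)^(-1), (1 − 1/17^5)^(-1), (1 − 1/19^5)^(-1), (1 − 1/23^5)^(-1), (1 − 1/29^5)^(-1), (1 − 1/31^5)^(-1) = ∏ p^5 / (p^5 − 1) = 1910589921595024369341325427716514697147265/1842548811291065574051999987500114856101888.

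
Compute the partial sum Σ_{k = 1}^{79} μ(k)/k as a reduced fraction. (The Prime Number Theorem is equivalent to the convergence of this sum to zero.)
Σ μ(k)/k = -5419230422019661121772083237/214509651156044860526605636942

Values of μ(k) for 1 ≤ k ≤ 79: μ(1) = 1, μ(2) = -1, μ(3) = -1, μ(5) = -1, μ(6) = 1, μ(7) = -1, μ(10) = 1, μ(11) = -1, μ(13) = -1, μ(14) = 1, μ(15) = 1, μ(17) = -1, μ(19) = -1, μ(21) = 1, μ(22) = 1, μ(23) = -1, μ(26) = 1, μ(29) = -1, μ(30) = -1, μ(31) = -1, μ(33) = 1, μ(34) = 1, μ(35) = 1, μ(37) = -1, μ(38) = 1, μ(39) = 1, μ(41) = -1, μ(42) = -1, μ(43) = -1, μ(46) = 1, μ(47) = -1, μ(51) = 1, μ(53) = -1, μ(55) = 1, μ(57) = 1, μ(58) = 1, μ(59) = -1, μ(61) = -1, μ(62) = 1, μ(65) = 1, μ(66) = -1, μ(67) = -1, μ(69) = 1, μ(70) = -1, μ(71) = -1, μ(73) = -1, μ(74) = 1, μ(77) = 1, μ(78) = -1, μ(79) = -1, with μ = 0 on non-squarefree integers. Summing μ(k)/k for k where μ(k) ≠ 0 gives -5419230422019661121772083237/214509651156044860526605636942 ≈ -0.0253. (PNT ⟺ this sum → 0 as n → ∞.)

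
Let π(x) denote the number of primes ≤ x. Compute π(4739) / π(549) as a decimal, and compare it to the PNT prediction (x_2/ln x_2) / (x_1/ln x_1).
π(4739)/π(549) = 639/101 ≈ 6.3267;  PNT prediction ≈ 6.4337.

π(549) = 101 and π(4739) = 639, so π(4739)/π(549) ≈ 6.3267. The PNT-predicted ratio is (4739/ln(4739)) / (549/ln(549)) ≈ 6.4337. The two agree to within a few percent, as expected.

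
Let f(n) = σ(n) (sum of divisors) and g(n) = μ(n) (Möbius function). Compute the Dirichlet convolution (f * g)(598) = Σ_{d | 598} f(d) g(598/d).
(σ * μ)(598) = 598

Divisors of 598: [1, 2, 13, 23, 26, 46, 299, 598]. For each d | 598:
  d = 1: σ(1) · μ(598/1) = 1 · -1 = -1
  d = 2: σ(2) · μ(598/2) = 3 · 1 = 3
  d = 13: σ(13) · μ(598/13) = 14 · 1 = 14
  d = 23: σ(23) · μ(598/23) = 24 · 1 = 24
  d = 26: σ(26) · μ(598/26) = 42 · -1 = -42
  d = 46: σ(46) · μ(598/46) = 72 · -1 = -72
  d = 299: σ(299) · μ(598/299) = 336 · -1 = -336
  d = 598: σ(598) · μ(598/598) = 1008 · 1 = 1008
Summing: (σ * μ)(598) = -1 + 3 + 14 + 24 + -42 + -72 + -336 + 1008 = 598.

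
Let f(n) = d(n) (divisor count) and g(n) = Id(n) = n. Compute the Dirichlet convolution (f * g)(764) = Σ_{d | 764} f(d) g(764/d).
(d * Id)(764) = 2123

Divisors of 764: [1, 2, 4, 191, 382, 764]. For each d | 764:
  d = 1: d(1) · Id(764/1) = 1 · 764 = 764
  d = 2: d(2) · Id(764/2) = 2 · 382 = 764
  d = 4: d(4) · Id(764/4) = 3 · 191 = 573
  d = 191: d(191) · Id(764/191) = 2 · 4 = 8
  d = 382: d(382) · Id(764/382) = 4 · 2 = 8
  d = 764: d(764) · Id(764/764) = 6 · 1 = 6
Summing: (d * Id)(764) = 764 + 764 + 573 + 8 + 8 + 6 = 2123.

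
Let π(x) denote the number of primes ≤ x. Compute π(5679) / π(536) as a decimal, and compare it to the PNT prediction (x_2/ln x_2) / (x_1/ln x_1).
π(5679)/π(536) = 747/99 ≈ 7.5455;  PNT prediction ≈ 7.7021.

π(536) = 99 and π(5679) = 747, so π(5679)/π(536) ≈ 7.5455. The PNT-predicted ratio is (5679/ln(5679)) / (536/ln(536)) ≈ 7.7021. The two agree to within a few percent, as expected.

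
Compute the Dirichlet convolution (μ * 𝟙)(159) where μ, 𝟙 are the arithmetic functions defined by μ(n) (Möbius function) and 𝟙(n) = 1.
(μ * 𝟙)(159) = 0

Divisors of 159: [1, 3, 53, 159]. For each d | 159:
  d = 1: μ(1) · 𝟙(159/1) = 1 · 1 = 1
  d = 3: μ(3) · 𝟙(159/3) = -1 · 1 = -1
  d = 53: μ(53) · 𝟙(159/53) = -1 · 1 = -1
  d = 159: μ(159) · 𝟙(159/159) = 1 · 1 = 1
Summing: (μ * 𝟙)(159) = 1 + -1 + -1 + 1 = 0.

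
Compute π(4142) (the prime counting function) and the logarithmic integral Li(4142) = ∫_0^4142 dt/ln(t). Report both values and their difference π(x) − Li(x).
π(4142) = 570;  Li(4142) ≈ 582.45;  π(x) − Li(x) ≈ -12.45.

Direct count of primes ≤ 4142 gives π(4142) = 570. Numerical evaluation of the logarithmic integral gives Li(4142) ≈ 582.45. The difference π(x) − Li(x) ≈ -12.45 is typically negative for small/moderate x (Li(x) overestimates), though Littlewood's theorem shows this sign changes infinitely often.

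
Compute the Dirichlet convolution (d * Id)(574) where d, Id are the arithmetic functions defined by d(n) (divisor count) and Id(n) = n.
(d * Id)(574) = 1548

Divisors of 574: [1, 2, 7, 14, 41, 82, 287, 574]. For each d | 574:
  d = 1: d(1) · Id(574/1) = 1 · 574 = 574
  d = 2: d(2) · Id(574/2) = 2 · 287 = 574
  d = 7: d(7) · Id(574/7) = 2 · 82 = 164
  d = 14: d(14) · Id(574/14) = 4 · 41 = 164
  d = 41: d(41) · Id(574/41) = 2 · 14 = 28
  d = 82: d(82) · Id(574/82) = 4 · 7 = 28
  d = 287: d(287) · Id(574/287) = 4 · 2 = 8
  d = 574: d(574) · Id(574/574) = 8 · 1 = 8
Summing: (d * Id)(574) = 574 + 574 + 164 + 164 + 28 + 28 + 8 + 8 = 1548.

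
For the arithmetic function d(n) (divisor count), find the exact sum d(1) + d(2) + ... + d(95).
Σ_{n ≤ 95} d(n) = 447

Compute d(n) for each 1 ≤ n ≤ 95: d(1) = 1, d(2) = 2, d(3) = 2, d(4) = 3, d(5) = 2, d(6) = 4, d(7) = 2, d(8) = 4, d(9) = 3, d(10) = 4, d(11) = 2, d(12) = 6, d(13) = 2, d(14) = 4, d(15) = 4, d(16) = 5, d(17) = 2, d(18) = 6, d(19) = 2, d(20) = 6, d(21) = 4, d(22) = 4, d(23) = 2, d(24) = 8, d(25) = 3, d(26) = 4, d(27) = 4, d(28) = 6, d(29) = 2, d(30) = 8, d(31) = 2, d(32) = 6, d(33) = 4, d(34) = 4, d(35) = 4, d(36) = 9, d(37) = 2, d(38) = 4, d(39) = 4, d(40) = 8, d(41) = 2, d(42) = 8, d(43) = 2, d(44) = 6, d(45) = 6, d(46) = 4, d(47) = 2, d(48) = 10, d(49) = 3, d(50) = 6, d(51) = 4, d(52) = 6, d(53) = 2, d(54) = 8, d(55) = 4, d(56) = 8, d(57) = 4, d(58) = 4, d(59) = 2, d(60) = 12, d(61) = 2, d(62) = 4, d(63) = 6, d(64) = 7, d(65) = 4, d(66) = 8, d(67) = 2, d(68) = 6, d(69) = 4, d(70) = 8, d(71) = 2, d(72) = 12, d(73) = 2, d(74) = 4, d(75) = 6, d(76) = 6, d(77) = 4, d(78) = 8, d(79) = 2, d(80) = 10, d(81) = 5, d(82) = 4, d(83) = 2, d(84) = 12, d(85) = 4, d(86) = 4, d(87) = 4, d(88) = 8, d(89) = 2, d(90) = 12, d(91) = 4, d(92) = 6, d(93) = 4, d(94) = 4, d(95) = 4. Summing all 95 values: 447. (Dirichlet's divisor formula: Σ_{n ≤ x} d(n) = x ln(x) + (2γ − 1) x + O(√x). For x = 95, the asymptotic estimate is ≈ 447.29.)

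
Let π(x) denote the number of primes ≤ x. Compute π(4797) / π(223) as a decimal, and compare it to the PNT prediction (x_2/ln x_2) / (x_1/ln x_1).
π(4797)/π(223) = 645/48 ≈ 13.4375;  PNT prediction ≈ 13.7233.

π(223) = 48 and π(4797) = 645, so π(4797)/π(223) ≈ 13.4375. The PNT-predicted ratio is (4797/ln(4797)) / (223/ln(223)) ≈ 13.7233. The two agree to within a few percent, as expected.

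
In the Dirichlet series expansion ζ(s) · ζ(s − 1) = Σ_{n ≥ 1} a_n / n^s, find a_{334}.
σ(334) = 504

In the product (Σ m^0/m^s)(Σ k / k^s) = Σ (Σ_{d | n} d) / n^s, the coefficient of 1/n^s is σ(n) = Σ_{d | n} d. For n = 334, divisors are [1, 2, 167, 334]; summing: σ(334) = 504.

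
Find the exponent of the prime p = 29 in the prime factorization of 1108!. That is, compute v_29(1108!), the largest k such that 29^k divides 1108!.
v_29(1108!) = 39

Legendre's formula: v_p(n!) = Σ_{k ≥ 1} ⌊n / p^k⌋. For p = 29, n = 1108, the terms are:
  ⌊1108/29^1⌋ = ⌊1108/29⌋ = 38
  ⌊1108/29^2⌋ = ⌊1108/841⌋ = 1
(the next term ⌊1108/29^3⌋ = 0, terminating the sum). Summing: v_29(1108!) = 38 + 1 = 39.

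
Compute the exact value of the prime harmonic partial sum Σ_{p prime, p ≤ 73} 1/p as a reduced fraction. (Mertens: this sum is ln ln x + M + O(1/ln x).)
Σ 1/p = 71544353681891529224514036059/40729680599249024150621323470

π(73) = 21, so the primes ≤ 73 are [2, 3, 5, 7, 11, 13, 17, 19, 23, 29, 31, 37, 41, 43, 47, 53, 59, 61, 67, 71, 73]. Summing 1/p over these primes: 71544353681891529224514036059/40729680599249024150621323470 ≈ 1.7566. Mertens estimate ln ln(73) + 0.2615 ≈ 1.7179.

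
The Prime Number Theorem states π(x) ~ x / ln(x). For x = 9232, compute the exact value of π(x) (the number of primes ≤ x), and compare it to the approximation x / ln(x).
π(9232) = 1144;  x/ln(x) ≈ 1011.12;  relative error ≈ 11.62%.

Directly count primes up to 9232: π(9232) = 1144. The PNT approximation gives 9232/ln(9232) ≈ 9232/9.13043 ≈ 1011.12. Relative error (π(x) − x/ln(x)) / π(x) ≈ 11.62%; the approximation is known to undercount slightly (Li(x) is a better estimate).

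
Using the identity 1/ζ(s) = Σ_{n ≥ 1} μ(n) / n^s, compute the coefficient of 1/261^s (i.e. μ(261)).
μ(261) = 0

Factor n = 261 = 3^2 · 29. μ(n) = 0 if any exponent ≥ 2 (not squarefree); otherwise μ(n) = (−1)^{ω(n)} where ω(n) is the number of distinct prime factors. Applying: μ(261) = 0.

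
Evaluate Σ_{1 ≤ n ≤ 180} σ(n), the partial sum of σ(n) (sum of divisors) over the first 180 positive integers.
Σ_{n ≤ 180} σ(n) = 26820

Compute σ(n) for each 1 ≤ n ≤ 180: σ(1) = 1, σ(2) = 3, σ(3) = 4, σ(4) = 7, σ(5) = 6, σ(6) = 12, σ(7) = 8, σ(8) = 15, σ(9) = 13, σ(10) = 18, σ(11) = 12, σ(12) = 28, σ(13) = 14, σ(14) = 24, σ(15) = 24, σ(16) = 31, σ(17) = 18, σ(18) = 39, σ(19) = 20, σ(20) = 42, σ(21) = 32, σ(22) = 36, σ(23) = 24, σ(24) = 60, σ(25) = 31, σ(26) = 42, σ(27) = 40, σ(28) = 56, σ(29) = 30, σ(30) = 72, σ(31) = 32, σ(32) = 63, σ(33) = 48, σ(34) = 54, σ(35) = 48, σ(36) = 91, σ(37) = 38, σ(38) = 60, σ(39) = 56, σ(40) = 90, σ(41) = 42, σ(42) = 96, σ(43) = 44, σ(44) = 84, σ(45) = 78, σ(46) = 72, σ(47) = 48, σ(48) = 124, σ(49) = 57, σ(50) = 93, σ(51) = 72, σ(52) = 98, σ(53) = 54, σ(54) = 120, σ(55) = 72, σ(56) = 120, σ(57) = 80, σ(58) = 90, σ(59) = 60, σ(60) = 168, σ(61) = 62, σ(62) = 96, σ(63) = 104, σ(64) = 127, σ(65) = 84, σ(66) = 144, σ(67) = 68, σ(68) = 126, σ(69) = 96, σ(70) = 144, σ(71) = 72, σ(72) = 195, σ(73) = 74, σ(74) = 114, σ(75) = 124, σ(76) = 140, σ(77) = 96, σ(78) = 168, σ(79) = 80, σ(80) = 186, σ(81) = 121, σ(82) = 126, σ(83) = 84, σ(84) = 224, σ(85) = 108, σ(86) = 132, σ(87) = 120, σ(88) = 180, σ(89) = 90, σ(90) = 234, σ(91) = 112, σ(92) = 168, σ(93) = 128, σ(94) = 144, σ(95) = 120, σ(96) = 252, σ(97) = 98, σ(98) = 171, σ(99) = 156, σ(100) = 217, σ(101) = 102, σ(102) = 216, σ(103) = 104, σ(104) = 210, σ(105) = 192, σ(106) = 162, σ(107) = 108, σ(108) = 280, σ(109) = 110, σ(110) = 216, σ(111) = 152, σ(112) = 248, σ(113) = 114, σ(114) = 240, σ(115) = 144, σ(116) = 210, σ(117) = 182, σ(118) = 180, σ(119) = 144, σ(120) = 360, σ(121) = 133, σ(122) = 186, σ(123) = 168, σ(124) = 224, σ(125) = 156, σ(126) = 312, σ(127) = 128, σ(128) = 255, σ(129) = 176, σ(130) = 252, σ(131) = 132, σ(132) = 336, σ(133) = 160, σ(134) = 204, σ(135) = 240, σ(136) = 270, σ(137) = 138, σ(138) = 288, σ(139) = 140, σ(140) = 336, σ(141) = 192, σ(142) = 216, σ(143) = 168, σ(144) = 403, σ(145) = 180, σ(146) = 222, σ(147) = 228, σ(148) = 266, σ(149) = 150, σ(150) = 372, σ(151) = 152, σ(152) = 300, σ(153) = 234, σ(154) = 288, σ(155) = 192, σ(156) = 392, σ(157) = 158, σ(158) = 240, σ(159) = 216, σ(160) = 378, σ(161) = 192, σ(162) = 363, σ(163) = 164, σ(164) = 294, σ(165) = 288, σ(166) = 252, σ(167) = 168, σ(168) = 480, σ(169) = 183, σ(170) = 324, σ(171) = 260, σ(172) = 308, σ(173) = 174, σ(174) = 360, σ(175) = 248, σ(176) = 372, σ(177) = 240, σ(178) = 270, σ(179) = 180, σ(180) = 546. Summing all 180 values: 26820. (Average order: Σ_{n ≤ x} σ(n) ~ (π²/12) x². For x = 180, (π²/12)·180² ≈ 26647.93.)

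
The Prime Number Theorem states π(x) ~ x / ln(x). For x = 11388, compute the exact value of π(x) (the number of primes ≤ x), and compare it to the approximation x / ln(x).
π(11388) = 1374;  x/ln(x) ≈ 1219.23;  relative error ≈ 11.26%.

Directly count primes up to 11388: π(11388) = 1374. The PNT approximation gives 11388/ln(11388) ≈ 11388/9.34032 ≈ 1219.23. Relative error (π(x) − x/ln(x)) / π(x) ≈ 11.26%; the approximation is known to undercount slightly (Li(x) is a better estimate).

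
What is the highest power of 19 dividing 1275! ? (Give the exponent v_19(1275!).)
v_19(1275!) = 70

Legendre's formula: v_p(n!) = Σ_{k ≥ 1} ⌊n / p^k⌋. For p = 19, n = 1275, the terms are:
  ⌊1275/19^1⌋ = ⌊1275/19⌋ = 67
  ⌊1275/19^2⌋ = ⌊1275/361⌋ = 3
(the next term ⌊1275/19^3⌋ = 0, terminating the sum). Summing: v_19(1275!) = 67 + 3 = 70.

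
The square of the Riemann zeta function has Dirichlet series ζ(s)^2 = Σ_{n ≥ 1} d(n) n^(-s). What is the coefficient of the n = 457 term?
d(457) = 2

ζ(s)^2 = (Σ 1/m^s)(Σ 1/k^s). The coefficient of 1/n^s in the product is the number of ordered pairs (m, k) with mk = n, which equals d(n). For n = 457, divisors are [1, 457], so d(457) = 2.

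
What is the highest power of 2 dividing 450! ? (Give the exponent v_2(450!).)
v_2(450!) = 446

Legendre's formula: v_p(n!) = Σ_{k ≥ 1} ⌊n / p^k⌋. For p = 2, n = 450, the terms are:
  ⌊450/2^1⌋ = ⌊450/2⌋ = 225
  ⌊450/2^2⌋ = ⌊450/4⌋ = 112
  ⌊450/2^3⌋ = ⌊450/8⌋ = 56
  ⌊450/2^4⌋ = ⌊450/16⌋ = 28
  ⌊450/2^5⌋ = ⌊450/32⌋ = 14
  ⌊450/2^6⌋ = ⌊450/64⌋ = 7
  ⌊450/2^7⌋ = ⌊450/128⌋ = 3
  ⌊450/2^8⌋ = ⌊450/256⌋ = 1
(the next term ⌊450/2^9⌋ = 0, terminating the sum). Summing: v_2(450!) = 225 + 112 + 56 + 28 + 14 + 7 + 3 + 1 = 446.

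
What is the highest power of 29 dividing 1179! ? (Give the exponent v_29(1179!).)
v_29(1179!) = 41

Legendre's formula: v_p(n!) = Σ_{k ≥ 1} ⌊n / p^k⌋. For p = 29, n = 1179, the terms are:
  ⌊1179/29^1⌋ = ⌊1179/29⌋ = 40
  ⌊1179/29^2⌋ = ⌊1179/841⌋ = 1
(the next term ⌊1179/29^3⌋ = 0, terminating the sum). Summing: v_29(1179!) = 40 + 1 = 41.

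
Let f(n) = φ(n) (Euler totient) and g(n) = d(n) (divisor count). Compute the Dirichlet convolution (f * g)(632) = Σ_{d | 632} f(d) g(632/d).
(φ * d)(632) = 1200

Divisors of 632: [1, 2, 4, 8, 79, 158, 316, 632]. For each d | 632:
  d = 1: φ(1) · d(632/1) = 1 · 8 = 8
  d = 2: φ(2) · d(632/2) = 1 · 6 = 6
  d = 4: φ(4) · d(632/4) = 2 · 4 = 8
  d = 8: φ(8) · d(632/8) = 4 · 2 = 8
  d = 79: φ(79) · d(632/79) = 78 · 4 = 312
  d = 158: φ(158) · d(632/158) = 78 · 3 = 234
  d = 316: φ(316) · d(632/316) = 156 · 2 = 312
  d = 632: φ(632) · d(632/632) = 312 · 1 = 312
Summing: (φ * d)(632) = 8 + 6 + 8 + 8 + 312 + 234 + 312 + 312 = 1200.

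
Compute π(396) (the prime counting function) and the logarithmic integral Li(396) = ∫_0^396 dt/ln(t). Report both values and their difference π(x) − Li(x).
π(396) = 77;  Li(396) ≈ 84.75;  π(x) − Li(x) ≈ -7.75.

Direct count of primes ≤ 396 gives π(396) = 77. Numerical evaluation of the logarithmic integral gives Li(396) ≈ 84.75. The difference π(x) − Li(x) ≈ -7.75 is typically negative for small/moderate x (Li(x) overestimates), though Littlewood's theorem shows this sign changes infinitely often.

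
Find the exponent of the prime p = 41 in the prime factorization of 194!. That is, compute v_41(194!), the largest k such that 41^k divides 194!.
v_41(194!) = 4

Legendre's formula: v_p(n!) = Σ_{k ≥ 1} ⌊n / p^k⌋. For p = 41, n = 194, the terms are:
  ⌊194/41^1⌋ = ⌊194/41⌋ = 4
(the next term ⌊194/41^2⌋ = 0, terminating the sum). Summing: v_41(194!) = 4 = 4.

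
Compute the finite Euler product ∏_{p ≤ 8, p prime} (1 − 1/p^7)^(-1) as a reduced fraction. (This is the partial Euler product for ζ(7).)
∏ = 375226779375000/372119874050737

The primes p ≤ 8 are [2, 3, 5, 7]. For each prime, (1 − 1/p^7)^(-1) = p^7 / (p^7 − 1). The product is (1 − 1/2^7)^(-1), (1 − 1/3^7)^(-1), (1 − 1/5^7)^(-1), (1 − 1/7^7)^(-1) = ∏ p^7 / (p^7 − 1) = 375226779375000/372119874050737.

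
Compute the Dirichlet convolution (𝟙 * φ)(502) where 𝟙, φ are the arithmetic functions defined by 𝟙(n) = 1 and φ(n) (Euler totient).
(𝟙 * φ)(502) = 502

Divisors of 502: [1, 2, 251, 502]. For each d | 502:
  d = 1: 𝟙(1) · φ(502/1) = 1 · 250 = 250
  d = 2: 𝟙(2) · φ(502/2) = 1 · 250 = 250
  d = 251: 𝟙(251) · φ(502/251) = 1 · 1 = 1
  d = 502: 𝟙(502) · φ(502/502) = 1 · 1 = 1
Summing: (𝟙 * φ)(502) = 250 + 250 + 1 + 1 = 502.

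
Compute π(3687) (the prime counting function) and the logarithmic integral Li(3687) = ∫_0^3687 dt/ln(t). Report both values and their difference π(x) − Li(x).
π(3687) = 514;  Li(3687) ≈ 527.44;  π(x) − Li(x) ≈ -13.44.

Direct count of primes ≤ 3687 gives π(3687) = 514. Numerical evaluation of the logarithmic integral gives Li(3687) ≈ 527.44. The difference π(x) − Li(x) ≈ -13.44 is typically negative for small/moderate x (Li(x) overestimates), though Littlewood's theorem shows this sign changes infinitely often.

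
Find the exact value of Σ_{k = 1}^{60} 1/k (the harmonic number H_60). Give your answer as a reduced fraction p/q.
H_60 = 15117092380124150817026911/3230237388259077233637600

Direct summation: H_60 = 1 + 1/2 + ... + 1/60. The least common denominator is lcm(1, ..., 60) = 9690712164777231700912800; over this denominator the numerator is 9690712164777231700912800 + 4845356082388615850456400 + 3230237388259077233637600 + 2422678041194307925228200 + 1938142432955446340182560 + 1615118694129538616818800 + 1384387452111033100130400 + 1211339020597153962614100 + 1076745796086359077879200 + 969071216477723170091280 + 880973833161566518264800 + 807559347064769308409400 + 745439397290556284685600 + 692193726055516550065200 + 646047477651815446727520 + 605669510298576981307050 + 570041892045719511818400 + 538372898043179538939600 + 510037482356696405311200 + 484535608238861585045640 + 461462484037011033376800 + 440486916580783259132400 + 421335311512053552213600 + 403779673532384654204700 + 387628486591089268036512 + 372719698645278142342800 + 358915265362119692626400 + 346096863027758275032600 + 334162488440594196583200 + 323023738825907723363760 + 312603618218620377448800 + 302834755149288490653525 + 293657944387188839421600 + 285020946022859755909200 + 276877490422206620026080 + 269186449021589769469800 + 261911139588573829754400 + 255018741178348202655600 + 248479799096852094895200 + 242267804119430792522820 + 236358833287249553680800 + 230731242018505516688400 + 225365399180865853509600 + 220243458290391629566200 + 215349159217271815575840 + 210667655756026776106800 + 206185365208026206402400 + 201889836766192327102350 + 197769636015861871447200 + 193814243295544634018256 + 190013964015239837272800 + 186359849322639071171400 + 182843625750513805677600 + 179457632681059846313200 + 176194766632313303652960 + 173048431513879137516300 + 170012494118898801770400 + 167081244220297098291600 + 164249358725037825439200 + 161511869412953861681880 = 45351277140372452451080733, so H_60 = 45351277140372452451080733/9690712164777231700912800; reducing by gcd(45351277140372452451080733, 9690712164777231700912800) = 3 gives 15117092380124150817026911/3230237388259077233637600 ≈ 4.67987. (The PNT-adjacent estimate ln(60) + γ ≈ 4.67156 matches within O(1/n).)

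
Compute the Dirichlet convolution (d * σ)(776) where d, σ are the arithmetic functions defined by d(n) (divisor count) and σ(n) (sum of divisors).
(d * σ)(776) = 4200

Divisors of 776: [1, 2, 4, 8, 97, 194, 388, 776]. For each d | 776:
  d = 1: d(1) · σ(776/1) = 1 · 1470 = 1470
  d = 2: d(2) · σ(776/2) = 2 · 686 = 1372
  d = 4: d(4) · σ(776/4) = 3 · 294 = 882
  d = 8: d(8) · σ(776/8) = 4 · 98 = 392
  d = 97: d(97) · σ(776/97) = 2 · 15 = 30
  d = 194: d(194) · σ(776/194) = 4 · 7 = 28
  d = 388: d(388) · σ(776/388) = 6 · 3 = 18
  d = 776: d(776) · σ(776/776) = 8 · 1 = 8
Summing: (d * σ)(776) = 1470 + 1372 + 882 + 392 + 30 + 28 + 18 + 8 = 4200.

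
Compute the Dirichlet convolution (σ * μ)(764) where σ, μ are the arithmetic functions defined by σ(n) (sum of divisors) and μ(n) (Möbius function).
(σ * μ)(764) = 764

Divisors of 764: [1, 2, 4, 191, 382, 764]. For each d | 764:
  d = 1: σ(1) · μ(764/1) = 1 · 0 = 0
  d = 2: σ(2) · μ(764/2) = 3 · 1 = 3
  d = 4: σ(4) · μ(764/4) = 7 · -1 = -7
  d = 191: σ(191) · μ(764/191) = 192 · 0 = 0
  d = 382: σ(382) · μ(764/382) = 576 · -1 = -576
  d = 764: σ(764) · μ(764/764) = 1344 · 1 = 1344
Summing: (σ * μ)(764) = 0 + 3 + -7 + 0 + -576 + 1344 = 764.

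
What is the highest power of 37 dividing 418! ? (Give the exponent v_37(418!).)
v_37(418!) = 11

Legendre's formula: v_p(n!) = Σ_{k ≥ 1} ⌊n / p^k⌋. For p = 37, n = 418, the terms are:
  ⌊418/37^1⌋ = ⌊418/37⌋ = 11
(the next term ⌊418/37^2⌋ = 0, terminating the sum). Summing: v_37(418!) = 11 = 11.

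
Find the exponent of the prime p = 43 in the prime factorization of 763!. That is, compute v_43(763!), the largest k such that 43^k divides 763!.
v_43(763!) = 17

Legendre's formula: v_p(n!) = Σ_{k ≥ 1} ⌊n / p^k⌋. For p = 43, n = 763, the terms are:
  ⌊763/43^1⌋ = ⌊763/43⌋ = 17
(the next term ⌊763/43^2⌋ = 0, terminating the sum). Summing: v_43(763!) = 17 = 17.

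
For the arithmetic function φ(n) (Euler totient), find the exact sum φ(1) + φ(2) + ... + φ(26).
Σ_{n ≤ 26} φ(n) = 212

Compute φ(n) for each 1 ≤ n ≤ 26: φ(1) = 1, φ(2) = 1, φ(3) = 2, φ(4) = 2, φ(5) = 4, φ(6) = 2, φ(7) = 6, φ(8) = 4, φ(9) = 6, φ(10) = 4, φ(11) = 10, φ(12) = 4, φ(13) = 12, φ(14) = 6, φ(15) = 8, φ(16) = 8, φ(17) = 16, φ(18) = 6, φ(19) = 18, φ(20) = 8, φ(21) = 12, φ(22) = 10, φ(23) = 22, φ(24) = 8, φ(25) = 20, φ(26) = 12. Summing all 26 values: 212. (Average order: Σ_{n ≤ x} φ(n) ~ (3/π²) x². For x = 26, (3/π²)·26² ≈ 205.48.)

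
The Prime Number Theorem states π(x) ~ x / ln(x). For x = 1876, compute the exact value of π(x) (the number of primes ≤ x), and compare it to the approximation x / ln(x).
π(1876) = 287;  x/ln(x) ≈ 248.91;  relative error ≈ 13.27%.

Directly count primes up to 1876: π(1876) = 287. The PNT approximation gives 1876/ln(1876) ≈ 1876/7.53690 ≈ 248.91. Relative error (π(x) − x/ln(x)) / π(x) ≈ 13.27%; the approximation is known to undercount slightly (Li(x) is a better estimate).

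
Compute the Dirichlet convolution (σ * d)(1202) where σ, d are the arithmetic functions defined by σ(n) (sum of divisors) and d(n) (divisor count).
(σ * d)(1202) = 3020

Divisors of 1202: [1, 2, 601, 1202]. For each d | 1202:
  d = 1: σ(1) · d(1202/1) = 1 · 4 = 4
  d = 2: σ(2) · d(1202/2) = 3 · 2 = 6
  d = 601: σ(601) · d(1202/601) = 602 · 2 = 1204
  d = 1202: σ(1202) · d(1202/1202) = 1806 · 1 = 1806
Summing: (σ * d)(1202) = 4 + 6 + 1204 + 1806 = 3020.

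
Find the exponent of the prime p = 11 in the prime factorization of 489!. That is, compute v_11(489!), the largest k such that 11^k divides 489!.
v_11(489!) = 48

Legendre's formula: v_p(n!) = Σ_{k ≥ 1} ⌊n / p^k⌋. For p = 11, n = 489, the terms are:
  ⌊489/11^1⌋ = ⌊489/11⌋ = 44
  ⌊489/11^2⌋ = ⌊489/121⌋ = 4
(the next term ⌊489/11^3⌋ = 0, terminating the sum). Summing: v_11(489!) = 44 + 4 = 48.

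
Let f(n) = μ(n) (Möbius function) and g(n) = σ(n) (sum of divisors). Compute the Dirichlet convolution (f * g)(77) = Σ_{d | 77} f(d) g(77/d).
(μ * σ)(77) = 77

Divisors of 77: [1, 7, 11, 77]. For each d | 77:
  d = 1: μ(1) · σ(77/1) = 1 · 96 = 96
  d = 7: μ(7) · σ(77/7) = -1 · 12 = -12
  d = 11: μ(11) · σ(77/11) = -1 · 8 = -8
  d = 77: μ(77) · σ(77/77) = 1 · 1 = 1
Summing: (μ * σ)(77) = 96 + -12 + -8 + 1 = 77.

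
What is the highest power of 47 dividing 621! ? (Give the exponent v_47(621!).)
v_47(621!) = 13

Legendre's formula: v_p(n!) = Σ_{k ≥ 1} ⌊n / p^k⌋. For p = 47, n = 621, the terms are:
  ⌊621/47^1⌋ = ⌊621/47⌋ = 13
(the next term ⌊621/47^2⌋ = 0, terminating the sum). Summing: v_47(621!) = 13 = 13.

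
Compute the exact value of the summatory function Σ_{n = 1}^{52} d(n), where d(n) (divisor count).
Σ_{n ≤ 52} d(n) = 217

Compute d(n) for each 1 ≤ n ≤ 52: d(1) = 1, d(2) = 2, d(3) = 2, d(4) = 3, d(5) = 2, d(6) = 4, d(7) = 2, d(8) = 4, d(9) = 3, d(10) = 4, d(11) = 2, d(12) = 6, d(13) = 2, d(14) = 4, d(15) = 4, d(16) = 5, d(17) = 2, d(18) = 6, d(19) = 2, d(20) = 6, d(21) = 4, d(22) = 4, d(23) = 2, d(24) = 8, d(25) = 3, d(26) = 4, d(27) = 4, d(28) = 6, d(29) = 2, d(30) = 8, d(31) = 2, d(32) = 6, d(33) = 4, d(34) = 4, d(35) = 4, d(36) = 9, d(37) = 2, d(38) = 4, d(39) = 4, d(40) = 8, d(41) = 2, d(42) = 8, d(43) = 2, d(44) = 6, d(45) = 6, d(46) = 4, d(47) = 2, d(48) = 10, d(49) = 3, d(50) = 6, d(51) = 4, d(52) = 6. Summing all 52 values: 217. (Dirichlet's divisor formula: Σ_{n ≤ x} d(n) = x ln(x) + (2γ − 1) x + O(√x). For x = 52, the asymptotic estimate is ≈ 213.50.)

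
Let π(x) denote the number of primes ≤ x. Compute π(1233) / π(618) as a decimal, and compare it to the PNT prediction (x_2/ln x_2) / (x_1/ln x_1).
π(1233)/π(618) = 202/113 ≈ 1.7876;  PNT prediction ≈ 1.8015.

π(618) = 113 and π(1233) = 202, so π(1233)/π(618) ≈ 1.7876. The PNT-predicted ratio is (1233/ln(1233)) / (618/ln(618)) ≈ 1.8015. The two agree to within a few percent, as expected.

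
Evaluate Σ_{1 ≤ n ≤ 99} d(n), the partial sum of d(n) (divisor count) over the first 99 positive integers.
Σ_{n ≤ 99} d(n) = 473

Compute d(n) for each 1 ≤ n ≤ 99: d(1) = 1, d(2) = 2, d(3) = 2, d(4) = 3, d(5) = 2, d(6) = 4, d(7) = 2, d(8) = 4, d(9) = 3, d(10) = 4, d(11) = 2, d(12) = 6, d(13) = 2, d(14) = 4, d(15) = 4, d(16) = 5, d(17) = 2, d(18) = 6, d(19) = 2, d(20) = 6, d(21) = 4, d(22) = 4, d(23) = 2, d(24) = 8, d(25) = 3, d(26) = 4, d(27) = 4, d(28) = 6, d(29) = 2, d(30) = 8, d(31) = 2, d(32) = 6, d(33) = 4, d(34) = 4, d(35) = 4, d(36) = 9, d(37) = 2, d(38) = 4, d(39) = 4, d(40) = 8, d(41) = 2, d(42) = 8, d(43) = 2, d(44) = 6, d(45) = 6, d(46) = 4, d(47) = 2, d(48) = 10, d(49) = 3, d(50) = 6, d(51) = 4, d(52) = 6, d(53) = 2, d(54) = 8, d(55) = 4, d(56) = 8, d(57) = 4, d(58) = 4, d(59) = 2, d(60) = 12, d(61) = 2, d(62) = 4, d(63) = 6, d(64) = 7, d(65) = 4, d(66) = 8, d(67) = 2, d(68) = 6, d(69) = 4, d(70) = 8, d(71) = 2, d(72) = 12, d(73) = 2, d(74) = 4, d(75) = 6, d(76) = 6, d(77) = 4, d(78) = 8, d(79) = 2, d(80) = 10, d(81) = 5, d(82) = 4, d(83) = 2, d(84) = 12, d(85) = 4, d(86) = 4, d(87) = 4, d(88) = 8, d(89) = 2, d(90) = 12, d(91) = 4, d(92) = 6, d(93) = 4, d(94) = 4, d(95) = 4, d(96) = 12, d(97) = 2, d(98) = 6, d(99) = 6. Summing all 99 values: 473. (Dirichlet's divisor formula: Σ_{n ≤ x} d(n) = x ln(x) + (2γ − 1) x + O(√x). For x = 99, the asymptotic estimate is ≈ 470.21.)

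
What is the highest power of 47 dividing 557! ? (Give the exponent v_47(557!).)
v_47(557!) = 11

Legendre's formula: v_p(n!) = Σ_{k ≥ 1} ⌊n / p^k⌋. For p = 47, n = 557, the terms are:
  ⌊557/47^1⌋ = ⌊557/47⌋ = 11
(the next term ⌊557/47^2⌋ = 0, terminating the sum). Summing: v_47(557!) = 11 = 11.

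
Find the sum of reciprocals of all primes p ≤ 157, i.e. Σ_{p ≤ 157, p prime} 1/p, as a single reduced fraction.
Σ 1/p = 67195167335560670940823020383181530154843058347995389615845419/35375166993717494840635767087951744212057570647889977422429870

π(157) = 37, so the primes ≤ 157 are [2, 3, 5, 7, 11, 13, 17, 19, 23, 29, 31, 37, 41, 43, 47, 53, 59, 61, 67, 71, 73, 79, 83, 89, 97, 101, 103, 107, 109, 113, 127, 131, 137, 139, 149, 151, 157]. Summing 1/p over these primes: 67195167335560670940823020383181530154843058347995389615845419/35375166993717494840635767087951744212057570647889977422429870 ≈ 1.8995. Mertens estimate ln ln(157) + 0.2615 ≈ 1.8821.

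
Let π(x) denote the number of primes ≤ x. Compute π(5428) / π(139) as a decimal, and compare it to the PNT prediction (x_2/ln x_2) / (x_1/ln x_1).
π(5428)/π(139) = 716/34 ≈ 21.0588;  PNT prediction ≈ 22.4079.

π(139) = 34 and π(5428) = 716, so π(5428)/π(139) ≈ 21.0588. The PNT-predicted ratio is (5428/ln(5428)) / (139/ln(139)) ≈ 22.4079. The two agree to within a few percent, as expected.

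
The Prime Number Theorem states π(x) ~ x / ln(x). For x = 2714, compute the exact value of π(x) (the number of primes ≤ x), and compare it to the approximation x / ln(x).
π(2714) = 396;  x/ln(x) ≈ 343.28;  relative error ≈ 13.31%.

Directly count primes up to 2714: π(2714) = 396. The PNT approximation gives 2714/ln(2714) ≈ 2714/7.90618 ≈ 343.28. Relative error (π(x) − x/ln(x)) / π(x) ≈ 13.31%; the approximation is known to undercount slightly (Li(x) is a better estimate).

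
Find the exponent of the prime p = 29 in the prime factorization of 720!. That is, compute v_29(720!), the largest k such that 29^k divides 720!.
v_29(720!) = 24

Legendre's formula: v_p(n!) = Σ_{k ≥ 1} ⌊n / p^k⌋. For p = 29, n = 720, the terms are:
  ⌊720/29^1⌋ = ⌊720/29⌋ = 24
(the next term ⌊720/29^2⌋ = 0, terminating the sum). Summing: v_29(720!) = 24 = 24.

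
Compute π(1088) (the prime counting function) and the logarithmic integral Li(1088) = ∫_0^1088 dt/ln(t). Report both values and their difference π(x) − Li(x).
π(1088) = 181;  Li(1088) ≈ 190.27;  π(x) − Li(x) ≈ -9.27.

Direct count of primes ≤ 1088 gives π(1088) = 181. Numerical evaluation of the logarithmic integral gives Li(1088) ≈ 190.27. The difference π(x) − Li(x) ≈ -9.27 is typically negative for small/moderate x (Li(x) overestimates), though Littlewood's theorem shows this sign changes infinitely often.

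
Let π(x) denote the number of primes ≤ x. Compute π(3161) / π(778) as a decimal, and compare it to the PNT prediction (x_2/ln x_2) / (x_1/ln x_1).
π(3161)/π(778) = 446/137 ≈ 3.2555;  PNT prediction ≈ 3.3562.

π(778) = 137 and π(3161) = 446, so π(3161)/π(778) ≈ 3.2555. The PNT-predicted ratio is (3161/ln(3161)) / (778/ln(778)) ≈ 3.3562. The two agree to within a few percent, as expected.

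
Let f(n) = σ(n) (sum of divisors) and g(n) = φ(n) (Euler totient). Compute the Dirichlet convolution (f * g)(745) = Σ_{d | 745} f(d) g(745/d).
(σ * φ)(745) = 2980

Divisors of 745: [1, 5, 149, 745]. For each d | 745:
  d = 1: σ(1) · φ(745/1) = 1 · 592 = 592
  d = 5: σ(5) · φ(745/5) = 6 · 148 = 888
  d = 149: σ(149) · φ(745/149) = 150 · 4 = 600
  d = 745: σ(745) · φ(745/745) = 900 · 1 = 900
Summing: (σ * φ)(745) = 592 + 888 + 600 + 900 = 2980.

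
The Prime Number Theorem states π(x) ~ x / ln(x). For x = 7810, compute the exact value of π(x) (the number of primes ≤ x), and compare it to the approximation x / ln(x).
π(7810) = 987;  x/ln(x) ≈ 871.34;  relative error ≈ 11.72%.

Directly count primes up to 7810: π(7810) = 987. The PNT approximation gives 7810/ln(7810) ≈ 7810/8.96316 ≈ 871.34. Relative error (π(x) − x/ln(x)) / π(x) ≈ 11.72%; the approximation is known to undercount slightly (Li(x) is a better estimate).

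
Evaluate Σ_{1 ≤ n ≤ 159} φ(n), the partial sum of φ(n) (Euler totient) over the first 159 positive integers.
Σ_{n ≤ 159} φ(n) = 7742

Compute φ(n) for each 1 ≤ n ≤ 159: φ(1) = 1, φ(2) = 1, φ(3) = 2, φ(4) = 2, φ(5) = 4, φ(6) = 2, φ(7) = 6, φ(8) = 4, φ(9) = 6, φ(10) = 4, φ(11) = 10, φ(12) = 4, φ(13) = 12, φ(14) = 6, φ(15) = 8, φ(16) = 8, φ(17) = 16, φ(18) = 6, φ(19) = 18, φ(20) = 8, φ(21) = 12, φ(22) = 10, φ(23) = 22, φ(24) = 8, φ(25) = 20, φ(26) = 12, φ(27) = 18, φ(28) = 12, φ(29) = 28, φ(30) = 8, φ(31) = 30, φ(32) = 16, φ(33) = 20, φ(34) = 16, φ(35) = 24, φ(36) = 12, φ(37) = 36, φ(38) = 18, φ(39) = 24, φ(40) = 16, φ(41) = 40, φ(42) = 12, φ(43) = 42, φ(44) = 20, φ(45) = 24, φ(46) = 22, φ(47) = 46, φ(48) = 16, φ(49) = 42, φ(50) = 20, φ(51) = 32, φ(52) = 24, φ(53) = 52, φ(54) = 18, φ(55) = 40, φ(56) = 24, φ(57) = 36, φ(58) = 28, φ(59) = 58, φ(60) = 16, φ(61) = 60, φ(62) = 30, φ(63) = 36, φ(64) = 32, φ(65) = 48, φ(66) = 20, φ(67) = 66, φ(68) = 32, φ(69) = 44, φ(70) = 24, φ(71) = 70, φ(72) = 24, φ(73) = 72, φ(74) = 36, φ(75) = 40, φ(76) = 36, φ(77) = 60, φ(78) = 24, φ(79) = 78, φ(80) = 32, φ(81) = 54, φ(82) = 40, φ(83) = 82, φ(84) = 24, φ(85) = 64, φ(86) = 42, φ(87) = 56, φ(88) = 40, φ(89) = 88, φ(90) = 24, φ(91) = 72, φ(92) = 44, φ(93) = 60, φ(94) = 46, φ(95) = 72, φ(96) = 32, φ(97) = 96, φ(98) = 42, φ(99) = 60, φ(100) = 40, φ(101) = 100, φ(102) = 32, φ(103) = 102, φ(104) = 48, φ(105) = 48, φ(106) = 52, φ(107) = 106, φ(108) = 36, φ(109) = 108, φ(110) = 40, φ(111) = 72, φ(112) = 48, φ(113) = 112, φ(114) = 36, φ(115) = 88, φ(116) = 56, φ(117) = 72, φ(118) = 58, φ(119) = 96, φ(120) = 32, φ(121) = 110, φ(122) = 60, φ(123) = 80, φ(124) = 60, φ(125) = 100, φ(126) = 36, φ(127) = 126, φ(128) = 64, φ(129) = 84, φ(130) = 48, φ(131) = 130, φ(132) = 40, φ(133) = 108, φ(134) = 66, φ(135) = 72, φ(136) = 64, φ(137) = 136, φ(138) = 44, φ(139) = 138, φ(140) = 48, φ(141) = 92, φ(142) = 70, φ(143) = 120, φ(144) = 48, φ(145) = 112, φ(146) = 72, φ(147) = 84, φ(148) = 72, φ(149) = 148, φ(150) = 40, φ(151) = 150, φ(152) = 72, φ(153) = 96, φ(154) = 60, φ(155) = 120, φ(156) = 48, φ(157) = 156, φ(158) = 78, φ(159) = 104. Summing all 159 values: 7742. (Average order: Σ_{n ≤ x} φ(n) ~ (3/π²) x². For x = 159, (3/π²)·159² ≈ 7684.50.)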